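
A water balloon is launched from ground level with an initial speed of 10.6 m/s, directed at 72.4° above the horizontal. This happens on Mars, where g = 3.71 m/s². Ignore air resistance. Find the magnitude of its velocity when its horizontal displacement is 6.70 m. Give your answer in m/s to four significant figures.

3.973 m/s

Resolve: vₓ = 10.60 cos 72.4° = 3.205 m/s and v_y0 = 10.60 sin 72.4° = 10.10 m/s.
Time to reach x = 6.70 m: t = x/vₓ = 6.70/3.205 = 2.090 s.
Vertical velocity there: v_y = v_y0 − g t = 10.10 − 3.71 × 2.090 = 2.348 m/s.
Speed: √(vₓ² + v_y²) = √(3.205² + 2.348²) = 3.973 m/s.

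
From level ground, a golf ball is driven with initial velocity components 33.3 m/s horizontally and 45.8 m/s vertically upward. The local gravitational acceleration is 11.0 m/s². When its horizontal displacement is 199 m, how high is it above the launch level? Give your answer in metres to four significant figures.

x = vₓ t ⇒ t = 199/33.30 = 5.976 s.
Height: y = v_y0 t − ½ g t² = 45.80 × 5.976 − 5.500 × 5.976² = 273.7 − 196.4 = 77.28 m.

77.28 m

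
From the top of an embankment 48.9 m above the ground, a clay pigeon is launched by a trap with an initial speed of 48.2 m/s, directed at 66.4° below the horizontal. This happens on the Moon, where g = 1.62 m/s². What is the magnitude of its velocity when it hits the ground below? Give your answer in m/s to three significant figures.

Resolve: vₓ = 48.20 cos 66.4° = 19.30 m/s and v_y0 = −44.17 m/s (downward).
Vertical motion (up positive, ground at y = 0): 0.8100 t² − (−44.17) t − 48.9 = 0, so t = (−44.17 + √(44.17² + 2·1.62·48.9)) / 1.62 = (−44.17 + 45.93) / 1.62 = 1.086 s.
Vertical velocity at impact: v_y = v_y0 − g t = −44.17 − 1.62 × 1.086 = −45.93 m/s.
Speed: |v| = √(vₓ² + v_y²) = √(19.30² + 45.93²) = 49.82 m/s.

49.8 m/s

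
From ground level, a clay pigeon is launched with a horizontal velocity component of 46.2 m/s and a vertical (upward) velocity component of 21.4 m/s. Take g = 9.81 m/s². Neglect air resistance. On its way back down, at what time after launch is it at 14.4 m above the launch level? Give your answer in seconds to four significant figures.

Set y = v_y0 t − ½ g t² = 14.4: 4.905 t² − 21.40 t + 14.4 = 0.
Quadratic formula: t = (21.40 ± √175.43) / 9.81 = (21.40 ± 13.25) / 9.81 → t = 0.8313 s or 3.532 s.
The descending-branch root is 3.532 s.

3.532 s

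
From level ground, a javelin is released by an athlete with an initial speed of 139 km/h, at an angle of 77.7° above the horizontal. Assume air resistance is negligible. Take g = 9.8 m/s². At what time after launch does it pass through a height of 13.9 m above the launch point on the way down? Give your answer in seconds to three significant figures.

Convert: 139 km/h = 139/3.6 = 38.61 m/s.
vₓ = 38.61 cos 77.7° = 8.225 m/s; v_y0 = 38.61 sin 77.7° = 37.72 m/s.
Height y(t) = 37.72 t − 4.900 t² = 13.9 gives 4.900 t² − 37.72 t + 13.9 = 0.
Quadratic formula: t = (37.72 ± √1150.7) / 9.80 = (37.72 ± 33.92) / 9.80 → t = 0.3880 s or 7.311 s.
The descending-branch root is 7.311 s.

7.31 s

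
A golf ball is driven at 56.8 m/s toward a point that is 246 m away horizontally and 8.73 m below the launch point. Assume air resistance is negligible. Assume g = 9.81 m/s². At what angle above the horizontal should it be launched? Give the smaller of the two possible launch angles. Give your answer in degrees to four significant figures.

21.69°

Trajectory: y = x tanθ − g x² (1 + tan²θ)/(2v₀²). With x = 246, y = −8.73, v₀ = 56.8, g = 9.81:
92.01 tan²θ − 246 tanθ + (83.28) = 0.
tanθ = [246 ± √(246² − 4 × 92.01 × (83.28))] / (2 × 92.01) = (246 ± 172.8) / 184.0, giving tanθ = 0.3977 or 2.276.
θ = 21.69° or 66.28°; the smaller is 21.69°.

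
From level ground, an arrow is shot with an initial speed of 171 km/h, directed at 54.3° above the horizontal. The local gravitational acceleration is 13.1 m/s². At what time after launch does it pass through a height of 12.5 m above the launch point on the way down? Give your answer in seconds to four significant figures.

5.545 s

Convert: 171 km/h = 171/3.6 = 47.50 m/s.
Resolve: vₓ = 47.50 cos 54.3° = 27.72 m/s and v_y0 = 47.50 sin 54.3° = 38.57 m/s.
Require v_y0 t − ½ g t² = 12.5, i.e. 6.550 t² − 38.57 t + 12.5 = 0.
Quadratic formula: t = (38.57 ± √1160.5) / 13.1 = (38.57 ± 34.07) / 13.1 → t = 0.3442 s or 5.545 s.
The descending-branch root is 5.545 s.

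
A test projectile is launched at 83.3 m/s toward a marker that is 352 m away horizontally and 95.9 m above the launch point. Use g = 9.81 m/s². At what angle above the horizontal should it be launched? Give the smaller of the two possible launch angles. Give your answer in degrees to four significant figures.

31.61°

Trajectory: y = x tanθ − g x² (1 + tan²θ)/(2v₀²). With x = 352, y = 95.9, v₀ = 83.3, g = 9.81:
87.59 tan²θ − 352 tanθ + (183.5) = 0.
tanθ = [352 ± √(352² − 4 × 87.59 × (183.5))] / (2 × 87.59) = (352 ± 244.2) / 175.2, giving tanθ = 0.6155 or 3.403.
θ = 31.61° or 73.63°; the smaller is 31.61°.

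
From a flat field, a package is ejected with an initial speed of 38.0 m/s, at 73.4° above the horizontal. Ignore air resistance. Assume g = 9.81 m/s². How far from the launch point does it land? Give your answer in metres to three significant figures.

80.6 m

vₓ = 38.00 cos 73.4° = 10.86 m/s; v_y0 = 38.00 sin 73.4° = 36.42 m/s.
Time aloft: T = 2 v_y0 / g = 2 × 36.42 / 9.81 = 7.424 s.
Range: R = vₓ T = 10.86 × 7.424 = 80.60 m.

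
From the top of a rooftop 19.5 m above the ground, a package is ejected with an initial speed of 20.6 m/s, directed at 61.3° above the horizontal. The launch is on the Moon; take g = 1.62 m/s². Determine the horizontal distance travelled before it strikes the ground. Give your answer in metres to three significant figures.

231 m

Horizontal component vₓ = 20.60 cos 61.3° = 9.893 m/s; vertical v_y0 = 20.60 sin 61.3° = 18.07 m/s.
With up positive and y = 0 at the ground: y(t) = 19.5 + (18.07) t − 0.8100 t². Setting y = 0 and taking the positive root: t = [18.07 + √(18.07² + 2·1.62·19.5)] / 1.62 = (18.07 + 19.74) / 1.62 = 23.34 s.
Horizontal distance: R = vₓ t = 9.893 × 23.34 = 230.9 m.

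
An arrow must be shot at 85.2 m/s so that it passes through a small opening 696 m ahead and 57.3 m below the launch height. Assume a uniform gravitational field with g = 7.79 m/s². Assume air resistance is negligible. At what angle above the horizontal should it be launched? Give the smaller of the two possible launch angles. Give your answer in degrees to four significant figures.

Trajectory: y = x tanθ − g x² (1 + tan²θ)/(2v₀²). With x = 696, y = −57.3, v₀ = 85.2, g = 7.79:
259.9 tan²θ − 696 tanθ + (202.6) = 0.
tanθ = [696 ± √(696² − 4 × 259.9 × (202.6))] / (2 × 259.9) = (696 ± 523.2) / 519.8, giving tanθ = 0.3324 or 2.345.
θ = 18.39° or 66.91°; the smaller is 18.39°.

18.39°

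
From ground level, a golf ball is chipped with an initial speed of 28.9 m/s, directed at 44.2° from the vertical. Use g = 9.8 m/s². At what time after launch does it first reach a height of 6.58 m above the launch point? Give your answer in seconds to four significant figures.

Resolve: vₓ = 28.90 sin 44.2° = 20.15 m/s and v_y0 = 28.90 cos 44.2° = 20.72 m/s.
Height y(t) = 20.72 t − 4.900 t² = 6.58 gives 4.900 t² − 20.72 t + 6.58 = 0.
Quadratic formula: t = (20.72 ± √300.30) / 9.80 = (20.72 ± 17.33) / 9.80 → t = 0.3459 s or 3.882 s.
The first (ascending) time is 0.3459 s.

0.3459 s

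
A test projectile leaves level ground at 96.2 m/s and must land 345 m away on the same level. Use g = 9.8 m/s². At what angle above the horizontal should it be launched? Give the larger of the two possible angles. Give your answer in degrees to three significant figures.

79.3°

R = v₀² sin 2θ / g gives sin 2θ = gR/v₀² = 9.80·345/96.2² = 0.3653.
2θ = 21.43° or 180° − 21.43° = 158.6°, so θ = 10.71° or 79.29°.
The larger angle is 79.29°.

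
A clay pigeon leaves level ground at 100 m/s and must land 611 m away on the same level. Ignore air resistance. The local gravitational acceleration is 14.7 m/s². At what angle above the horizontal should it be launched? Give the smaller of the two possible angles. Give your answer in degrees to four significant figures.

Level-ground range R = v₀² sin(2θ)/g ⇒ sin(2θ) = gR/v₀² = 14.7 × 611 / 100² = 0.8982.
2θ = 63.92° or 180° − 63.92° = 116.1°, so θ = 31.96° or 58.04°.
The smaller angle is 31.96°.

31.96°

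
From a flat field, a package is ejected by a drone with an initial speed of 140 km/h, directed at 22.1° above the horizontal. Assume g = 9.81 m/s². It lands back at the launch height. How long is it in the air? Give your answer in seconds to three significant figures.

2.98 s

Convert: 140 km/h = 140/3.6 = 38.89 m/s.
Horizontal component vₓ = 38.89 cos 22.1° = 36.03 m/s; vertical v_y0 = 38.89 sin 22.1° = 14.63 m/s.
It returns to y = 0 when t = 2 v_y0 / g = 2(14.63)/9.81 = 2.983 s.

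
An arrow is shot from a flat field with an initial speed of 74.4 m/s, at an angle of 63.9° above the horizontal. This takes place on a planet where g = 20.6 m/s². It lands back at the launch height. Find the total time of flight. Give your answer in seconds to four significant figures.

Resolve: vₓ = 74.40 cos 63.9° = 32.73 m/s and v_y0 = 74.40 sin 63.9° = 66.81 m/s.
It returns to y = 0 when t = 2 v_y0 / g = 2(66.81)/20.6 = 6.487 s.

6.487 s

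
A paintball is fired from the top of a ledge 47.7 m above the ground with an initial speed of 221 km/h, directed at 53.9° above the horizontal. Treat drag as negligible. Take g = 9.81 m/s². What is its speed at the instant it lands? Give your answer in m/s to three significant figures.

68.6 m/s

Convert: 221 km/h = 221/3.6 = 61.39 m/s.
Horizontal component vₓ = 61.39 cos 53.9° = 36.17 m/s; vertical v_y0 = 61.39 sin 53.9° = 49.60 m/s.
With up positive and y = 0 at the ground: y(t) = 47.7 + (49.60) t − 4.905 t². Setting y = 0 and taking the positive root: t = [49.60 + √(49.60² + 2·9.81·47.7)] / 9.81 = (49.60 + 58.28) / 9.81 = 11.00 s.
Vertical velocity at impact: v_y = v_y0 − g t = 49.60 − 9.81 × 11.00 = −58.28 m/s.
Speed: |v| = √(vₓ² + v_y²) = √(36.17² + 58.28²) = 68.59 m/s.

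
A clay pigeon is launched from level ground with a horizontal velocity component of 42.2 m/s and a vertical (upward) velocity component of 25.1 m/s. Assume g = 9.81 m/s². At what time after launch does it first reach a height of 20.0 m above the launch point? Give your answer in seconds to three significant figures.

Set y = v_y0 t − ½ g t² = 20.0: 4.905 t² − 25.10 t + 20.0 = 0.
Quadratic formula: t = (25.10 ± √237.61) / 9.81 = (25.10 ± 15.41) / 9.81 → t = 0.9873 s or 4.130 s.
The first (ascending) time is 0.9873 s.

0.987 s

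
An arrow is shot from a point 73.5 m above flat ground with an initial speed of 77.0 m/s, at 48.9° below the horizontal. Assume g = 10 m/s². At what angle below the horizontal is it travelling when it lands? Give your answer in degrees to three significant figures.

Horizontal component vₓ = 77.00 cos 48.9° = 50.62 m/s; vertical v_y0 = −58.02 m/s (downward).
The projectile lands when y = 73.5 + (−58.02) t − ½·10.0·t² = 0. Positive root: t = (−58.02 + √(58.02² + 2·10.0·73.5)) / 10.0 = (−58.02 + 69.55) / 10.0 = 1.152 s.
At impact: v_y = v_y0 − g t = −69.55 m/s; vₓ = 50.62 m/s.
Angle below horizontal: arctan(|v_y|/vₓ) = arctan(69.55/50.62) = 53.95°.

54.0°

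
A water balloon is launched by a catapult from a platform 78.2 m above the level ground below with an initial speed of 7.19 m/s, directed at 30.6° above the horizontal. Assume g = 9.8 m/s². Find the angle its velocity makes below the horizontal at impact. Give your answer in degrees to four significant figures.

81.06°

Resolve: vₓ = 7.190 cos 30.6° = 6.189 m/s and v_y0 = 7.190 sin 30.6° = 3.660 m/s.
The projectile lands when y = 78.2 + (3.660) t − ½·9.80·t² = 0. Positive root: t = (3.660 + √(3.660² + 2·9.80·78.2)) / 9.80 = (3.660 + 39.32) / 9.80 = 4.386 s.
At impact: v_y = v_y0 − g t = −39.32 m/s; vₓ = 6.189 m/s.
Angle below horizontal: arctan(|v_y|/vₓ) = arctan(39.32/6.189) = 81.06°.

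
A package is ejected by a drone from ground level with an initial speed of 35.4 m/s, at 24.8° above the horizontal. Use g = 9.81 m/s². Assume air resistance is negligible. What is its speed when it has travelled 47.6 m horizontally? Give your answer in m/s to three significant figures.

32.1 m/s

Components: vₓ = 35.40 cos 24.8° = 32.14 m/s, v_y0 = 35.40 sin 24.8° = 14.85 m/s.
Time to reach x = 47.6 m: t = x/vₓ = 47.6/32.14 = 1.481 s.
Vertical velocity there: v_y = v_y0 − g t = 14.85 − 9.81 × 1.481 = 0.3177 m/s.
Speed: √(vₓ² + v_y²) = √(32.14² + 0.3177²) = 32.14 m/s.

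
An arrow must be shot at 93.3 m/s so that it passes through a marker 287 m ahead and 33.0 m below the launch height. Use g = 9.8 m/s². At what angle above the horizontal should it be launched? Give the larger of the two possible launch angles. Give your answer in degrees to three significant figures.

80.8°

Trajectory: y = x tanθ − g x² (1 + tan²θ)/(2v₀²). With x = 287, y = −33.0, v₀ = 93.3, g = 9.80:
46.37 tan²θ − 287 tanθ + (13.37) = 0.
tanθ = [287 ± √(287² − 4 × 46.37 × (13.37))] / (2 × 46.37) = (287 ± 282.6) / 92.73, giving tanθ = 0.04693 or 6.143.
θ = 2.687° or 80.75°; the larger is 80.75°.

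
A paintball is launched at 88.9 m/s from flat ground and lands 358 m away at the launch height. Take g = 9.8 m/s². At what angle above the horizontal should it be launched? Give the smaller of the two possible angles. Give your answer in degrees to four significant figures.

13.18°

Level-ground range R = v₀² sin(2θ)/g ⇒ sin(2θ) = gR/v₀² = 9.80 × 358 / 88.9² = 0.4439.
2θ = 26.35° or 180° − 26.35° = 153.6°, so θ = 13.18° or 76.82°.
The smaller angle is 13.18°.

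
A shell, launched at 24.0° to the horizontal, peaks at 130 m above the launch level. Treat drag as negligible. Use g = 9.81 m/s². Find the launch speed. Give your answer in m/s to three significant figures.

124 m/s

At the peak v_y = 0, so v_y0 = √(2gH) = √(2 × 9.81 × 130) = 50.50 m/s.
v_y0 = v₀ sin θ ⇒ v₀ = 50.50 / sin 24.0° = 124.2 m/s.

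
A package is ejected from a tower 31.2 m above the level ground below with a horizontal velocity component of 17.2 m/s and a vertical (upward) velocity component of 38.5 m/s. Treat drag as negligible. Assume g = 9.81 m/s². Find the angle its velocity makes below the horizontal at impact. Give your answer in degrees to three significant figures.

69.4°

The projectile lands when y = 31.2 + (38.50) t − ½·9.81·t² = 0. Positive root: t = (38.50 + √(38.50² + 2·9.81·31.2)) / 9.81 = (38.50 + 45.76) / 9.81 = 8.590 s.
At impact: v_y = v_y0 − g t = −45.76 m/s; vₓ = 17.20 m/s.
Angle below horizontal: arctan(|v_y|/vₓ) = arctan(45.76/17.20) = 69.40°.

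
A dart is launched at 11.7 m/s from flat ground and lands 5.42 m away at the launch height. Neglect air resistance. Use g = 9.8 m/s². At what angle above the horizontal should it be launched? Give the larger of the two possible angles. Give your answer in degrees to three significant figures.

R = v₀² sin 2θ / g gives sin 2θ = gR/v₀² = 9.80·5.42/11.7² = 0.3880.
2θ = 22.83° or 180° − 22.83° = 157.2°, so θ = 11.42° or 78.58°.
The larger angle is 78.58°.

78.6°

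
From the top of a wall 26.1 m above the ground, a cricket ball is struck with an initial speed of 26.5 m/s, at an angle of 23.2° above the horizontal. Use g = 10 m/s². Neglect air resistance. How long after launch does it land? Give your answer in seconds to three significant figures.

Horizontal component vₓ = 26.50 cos 23.2° = 24.36 m/s; vertical v_y0 = 26.50 sin 23.2° = 10.44 m/s.
The projectile lands when y = 26.1 + (10.44) t − ½·10.0·t² = 0. Positive root: t = (10.44 + √(10.44² + 2·10.0·26.1)) / 10.0 = (10.44 + 25.12) / 10.0 = 3.556 s.

3.56 s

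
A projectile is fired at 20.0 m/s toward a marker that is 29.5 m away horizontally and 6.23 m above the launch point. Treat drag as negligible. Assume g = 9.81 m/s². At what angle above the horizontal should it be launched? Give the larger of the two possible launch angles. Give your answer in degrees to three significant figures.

Trajectory: y = x tanθ − g x² (1 + tan²θ)/(2v₀²). With x = 29.5, y = 6.23, v₀ = 20.0, g = 9.81:
10.67 tan²θ − 29.5 tanθ + (16.90) = 0.
tanθ = [29.5 ± √(29.5² − 4 × 10.67 × (16.90))] / (2 × 10.67) = (29.5 ± 12.20) / 21.34, giving tanθ = 0.8107 or 1.954.
θ = 39.03° or 62.89°; the larger is 62.89°.

62.9°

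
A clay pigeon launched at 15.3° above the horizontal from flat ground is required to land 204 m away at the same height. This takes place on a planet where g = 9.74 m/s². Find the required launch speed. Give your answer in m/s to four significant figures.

From R = (v₀² / g) sin 2θ: v₀ = √(gR / sin 2θ).
v₀ = √(9.74 × 204 / sin 30.60°) = √(1987 / 0.5090) = √3903.3 = 62.48 m/s.

62.48 m/s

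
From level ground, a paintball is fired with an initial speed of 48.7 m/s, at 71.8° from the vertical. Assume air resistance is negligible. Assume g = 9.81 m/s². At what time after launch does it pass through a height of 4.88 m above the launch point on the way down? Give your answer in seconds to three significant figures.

Components: vₓ = 48.70 sin 71.8° = 46.26 m/s, v_y0 = 48.70 cos 71.8° = 15.21 m/s.
Set y = v_y0 t − ½ g t² = 4.88: 4.905 t² − 15.21 t + 4.88 = 0.
Quadratic formula: t = (15.21 ± √135.62) / 9.81 = (15.21 ± 11.65) / 9.81 → t = 0.3634 s or 2.738 s.
The descending-branch root is 2.738 s.

2.74 s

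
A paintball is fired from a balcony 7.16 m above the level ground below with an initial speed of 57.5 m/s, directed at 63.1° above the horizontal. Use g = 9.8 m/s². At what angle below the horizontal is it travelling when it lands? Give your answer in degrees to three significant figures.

63.7°

Horizontal component vₓ = 57.50 cos 63.1° = 26.01 m/s; vertical v_y0 = 57.50 sin 63.1° = 51.28 m/s.
With up positive and y = 0 at the ground: y(t) = 7.16 + (51.28) t − 4.900 t². Setting y = 0 and taking the positive root: t = [51.28 + √(51.28² + 2·9.80·7.16)] / 9.80 = (51.28 + 52.63) / 9.80 = 10.60 s.
At impact: v_y = v_y0 − g t = −52.63 m/s; vₓ = 26.01 m/s.
Angle below horizontal: arctan(|v_y|/vₓ) = arctan(52.63/26.01) = 63.70°.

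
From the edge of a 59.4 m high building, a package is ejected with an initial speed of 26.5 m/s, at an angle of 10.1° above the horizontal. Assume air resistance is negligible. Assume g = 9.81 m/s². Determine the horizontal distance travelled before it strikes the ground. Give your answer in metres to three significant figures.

104 m

Horizontal component vₓ = 26.50 cos 10.1° = 26.09 m/s; vertical v_y0 = 26.50 sin 10.1° = 4.647 m/s.
Vertical motion (up positive, ground at y = 0): 4.905 t² − (4.647) t − 59.4 = 0, so t = (4.647 + √(4.647² + 2·9.81·59.4)) / 9.81 = (4.647 + 34.45) / 9.81 = 3.986 s.
Horizontal distance: R = vₓ t = 26.09 × 3.986 = 104.0 m.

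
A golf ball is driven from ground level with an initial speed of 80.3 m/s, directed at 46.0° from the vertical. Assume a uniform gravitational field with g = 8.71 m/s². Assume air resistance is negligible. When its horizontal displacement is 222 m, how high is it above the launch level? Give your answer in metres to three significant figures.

150 m

Resolve: vₓ = 80.30 sin 46.0° = 57.76 m/s and v_y0 = 80.30 cos 46.0° = 55.78 m/s.
At x = 222 m, t = x/vₓ = 222/57.76 = 3.843 s.
Height: y = v_y0 t − ½ g t² = 55.78 × 3.843 − 4.355 × 3.843² = 214.4 − 64.33 = 150.1 m.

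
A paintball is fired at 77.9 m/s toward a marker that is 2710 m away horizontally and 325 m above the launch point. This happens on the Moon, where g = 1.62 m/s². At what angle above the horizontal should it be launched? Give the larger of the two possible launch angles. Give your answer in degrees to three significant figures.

65.0°

Trajectory: y = x tanθ − g x² (1 + tan²θ)/(2v₀²). With x = 2710, y = 325, v₀ = 77.9, g = 1.62:
980.3 tan²θ − 2710 tanθ + (1305) = 0.
tanθ = [2710 ± √(2710² − 4 × 980.3 × (1305))] / (2 × 980.3) = (2710 ± 1492) / 1961, giving tanθ = 0.6213 or 2.143.
θ = 31.85° or 64.99°; the larger is 64.99°.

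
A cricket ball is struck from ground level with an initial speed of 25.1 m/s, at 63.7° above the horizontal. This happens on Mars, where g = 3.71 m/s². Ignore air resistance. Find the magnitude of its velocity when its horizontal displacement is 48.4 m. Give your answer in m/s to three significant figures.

Components: vₓ = 25.10 cos 63.7° = 11.12 m/s, v_y0 = 25.10 sin 63.7° = 22.50 m/s.
At x = 48.4 m, t = x/vₓ = 48.4/11.12 = 4.352 s.
Vertical velocity there: v_y = v_y0 − g t = 22.50 − 3.71 × 4.352 = 6.356 m/s.
Speed: √(vₓ² + v_y²) = √(11.12² + 6.356²) = 12.81 m/s.

12.8 m/s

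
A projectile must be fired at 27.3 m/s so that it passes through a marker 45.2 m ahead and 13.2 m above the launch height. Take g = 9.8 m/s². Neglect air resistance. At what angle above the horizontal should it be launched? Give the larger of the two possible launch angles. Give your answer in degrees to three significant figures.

69.0°

Trajectory: y = x tanθ − g x² (1 + tan²θ)/(2v₀²). With x = 45.2, y = 13.2, v₀ = 27.3, g = 9.80:
13.43 tan²θ − 45.2 tanθ + (26.63) = 0.
tanθ = [45.2 ± √(45.2² − 4 × 13.43 × (26.63))] / (2 × 13.43) = (45.2 ± 24.74) / 26.86, giving tanθ = 0.7616 or 2.603.
θ = 37.29° or 68.99°; the larger is 68.99°.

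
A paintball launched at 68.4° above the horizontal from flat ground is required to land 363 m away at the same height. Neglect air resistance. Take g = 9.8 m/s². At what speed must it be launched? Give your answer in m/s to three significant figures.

72.1 m/s

On level ground R = v₀² sin 2θ / g ⇒ v₀ = √(gR / sin 2θ).
v₀ = √(9.80 × 363 / sin 136.8°) = √(3557 / 0.6845) = √5196.7 = 72.09 m/s.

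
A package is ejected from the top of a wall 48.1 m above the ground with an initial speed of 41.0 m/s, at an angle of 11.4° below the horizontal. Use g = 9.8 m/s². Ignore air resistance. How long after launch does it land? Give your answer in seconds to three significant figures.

Components: vₓ = 41.00 cos 11.4° = 40.19 m/s, v_y0 = −8.104 m/s (downward).
The projectile lands when y = 48.1 + (−8.104) t − ½·9.80·t² = 0. Positive root: t = (−8.104 + √(8.104² + 2·9.80·48.1)) / 9.80 = (−8.104 + 31.76) / 9.80 = 2.413 s.

2.41 s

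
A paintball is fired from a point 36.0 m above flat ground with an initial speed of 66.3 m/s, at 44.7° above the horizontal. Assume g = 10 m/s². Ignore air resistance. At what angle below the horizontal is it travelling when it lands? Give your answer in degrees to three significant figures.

48.8°

vₓ = 66.30 cos 44.7° = 47.13 m/s; v_y0 = 66.30 sin 44.7° = 46.64 m/s.
With up positive and y = 0 at the ground: y(t) = 36.0 + (46.64) t − 5.000 t². Setting y = 0 and taking the positive root: t = [46.64 + √(46.64² + 2·10.0·36.0)] / 10.0 = (46.64 + 53.80) / 10.0 = 10.04 s.
At impact: v_y = v_y0 − g t = −53.80 m/s; vₓ = 47.13 m/s.
Angle below horizontal: arctan(|v_y|/vₓ) = arctan(53.80/47.13) = 48.79°.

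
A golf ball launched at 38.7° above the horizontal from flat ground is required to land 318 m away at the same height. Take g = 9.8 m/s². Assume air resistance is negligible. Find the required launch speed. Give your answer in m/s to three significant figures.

Level-ground range: R = v₀² sin(2θ)/g, so v₀ = √(gR / sin 2θ).
v₀ = √(9.80 × 318 / sin 77.40°) = √(3116 / 0.9759) = √3193.3 = 56.51 m/s.

56.5 m/s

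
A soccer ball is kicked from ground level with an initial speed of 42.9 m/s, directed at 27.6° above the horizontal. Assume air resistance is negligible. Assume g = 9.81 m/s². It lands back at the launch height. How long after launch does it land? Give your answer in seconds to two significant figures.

4.1 s

Horizontal component vₓ = 42.90 cos 27.6° = 38.02 m/s; vertical v_y0 = 42.90 sin 27.6° = 19.88 m/s.
It returns to y = 0 when t = 2 v_y0 / g = 2(19.88)/9.81 = 4.052 s.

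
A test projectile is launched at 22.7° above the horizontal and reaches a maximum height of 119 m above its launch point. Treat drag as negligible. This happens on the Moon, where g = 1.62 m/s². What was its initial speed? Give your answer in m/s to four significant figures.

At the peak v_y = 0, so v_y0 = √(2gH) = √(2 × 1.62 × 119) = 19.64 m/s.
v_y0 = v₀ sin θ ⇒ v₀ = 19.64 / sin 22.7° = 50.88 m/s.

50.88 m/s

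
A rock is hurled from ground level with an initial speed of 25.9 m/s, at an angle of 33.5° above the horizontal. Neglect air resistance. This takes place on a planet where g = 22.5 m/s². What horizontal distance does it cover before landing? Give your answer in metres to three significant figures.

Resolve: vₓ = 25.90 cos 33.5° = 21.60 m/s and v_y0 = 25.90 sin 33.5° = 14.30 m/s.
Time aloft: T = 2 v_y0 / g = 2 × 14.30 / 22.5 = 1.271 s.
Range: R = vₓ T = 21.60 × 1.271 = 27.44 m.

27.4 m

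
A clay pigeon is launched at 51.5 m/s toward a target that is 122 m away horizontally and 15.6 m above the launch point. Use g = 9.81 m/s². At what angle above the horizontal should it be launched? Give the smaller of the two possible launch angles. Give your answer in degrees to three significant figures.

21.2°

Trajectory: y = x tanθ − g x² (1 + tan²θ)/(2v₀²). With x = 122, y = 15.6, v₀ = 51.5, g = 9.81:
27.53 tan²θ − 122 tanθ + (43.13) = 0.
tanθ = [122 ± √(122² − 4 × 27.53 × (43.13))] / (2 × 27.53) = (122 ± 100.7) / 55.05, giving tanθ = 0.3873 or 4.045.
θ = 21.17° or 76.11°; the smaller is 21.17°.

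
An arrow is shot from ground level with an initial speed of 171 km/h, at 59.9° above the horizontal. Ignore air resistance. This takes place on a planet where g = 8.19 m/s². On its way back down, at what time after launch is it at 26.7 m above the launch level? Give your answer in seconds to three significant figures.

9.34 s

Convert: 171 km/h = 171/3.6 = 47.50 m/s.
Horizontal component vₓ = 47.50 cos 59.9° = 23.82 m/s; vertical v_y0 = 47.50 sin 59.9° = 41.09 m/s.
Set y = v_y0 t − ½ g t² = 26.7: 4.095 t² − 41.09 t + 26.7 = 0.
Quadratic formula: t = (41.09 ± √1251.4) / 8.19 = (41.09 ± 35.38) / 8.19 → t = 0.6983 s or 9.337 s.
The descending-branch root is 9.337 s.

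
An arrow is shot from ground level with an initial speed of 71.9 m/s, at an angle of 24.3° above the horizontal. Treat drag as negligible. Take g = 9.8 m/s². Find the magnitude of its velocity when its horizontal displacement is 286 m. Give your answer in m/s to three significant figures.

66.8 m/s

vₓ = 71.90 cos 24.3° = 65.53 m/s; v_y0 = 71.90 sin 24.3° = 29.59 m/s.
At x = 286 m, t = x/vₓ = 286/65.53 = 4.364 s.
Vertical velocity there: v_y = v_y0 − g t = 29.59 − 9.80 × 4.364 = −13.18 m/s.
Speed: √(vₓ² + v_y²) = √(65.53² + 13.18²) = 66.84 m/s.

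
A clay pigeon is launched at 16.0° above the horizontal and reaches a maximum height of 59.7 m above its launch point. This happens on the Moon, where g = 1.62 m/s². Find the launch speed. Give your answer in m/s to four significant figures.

At the peak v_y = 0, so v_y0 = √(2gH) = √(2 × 1.62 × 59.7) = 13.91 m/s.
v_y0 = v₀ sin θ ⇒ v₀ = 13.91 / sin 16.0° = 50.46 m/s.

50.46 m/s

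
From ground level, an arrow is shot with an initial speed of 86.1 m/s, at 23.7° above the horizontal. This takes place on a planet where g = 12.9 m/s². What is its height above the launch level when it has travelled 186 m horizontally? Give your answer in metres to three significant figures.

45.7 m

Resolve: vₓ = 86.10 cos 23.7° = 78.84 m/s and v_y0 = 86.10 sin 23.7° = 34.61 m/s.
x = vₓ t ⇒ t = 186/78.84 = 2.359 s.
Height: y = v_y0 t − ½ g t² = 34.61 × 2.359 − 6.450 × 2.359² = 81.65 − 35.90 = 45.75 m.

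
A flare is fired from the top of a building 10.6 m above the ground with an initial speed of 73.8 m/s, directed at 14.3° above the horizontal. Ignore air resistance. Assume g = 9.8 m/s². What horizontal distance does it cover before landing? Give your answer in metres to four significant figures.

Components: vₓ = 73.80 cos 14.3° = 71.51 m/s, v_y0 = 73.80 sin 14.3° = 18.23 m/s.
The projectile lands when y = 10.6 + (18.23) t − ½·9.80·t² = 0. Positive root: t = (18.23 + √(18.23² + 2·9.80·10.6)) / 9.80 = (18.23 + 23.24) / 9.80 = 4.231 s.
Horizontal distance: R = vₓ t = 71.51 × 4.231 = 302.6 m.

302.6 m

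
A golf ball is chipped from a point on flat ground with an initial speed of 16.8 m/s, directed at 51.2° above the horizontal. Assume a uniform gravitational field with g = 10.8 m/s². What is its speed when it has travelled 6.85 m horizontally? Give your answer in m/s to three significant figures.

vₓ = 16.80 cos 51.2° = 10.53 m/s; v_y0 = 16.80 sin 51.2° = 13.09 m/s.
x = vₓ t ⇒ t = 6.85/10.53 = 0.6507 s.
Vertical velocity there: v_y = v_y0 − g t = 13.09 − 10.8 × 0.6507 = 6.065 m/s.
Speed: √(vₓ² + v_y²) = √(10.53² + 6.065²) = 12.15 m/s.

12.1 m/s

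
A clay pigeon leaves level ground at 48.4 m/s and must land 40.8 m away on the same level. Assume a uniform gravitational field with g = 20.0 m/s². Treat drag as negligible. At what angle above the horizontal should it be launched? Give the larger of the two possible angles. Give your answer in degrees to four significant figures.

79.81°

Level-ground range R = v₀² sin(2θ)/g ⇒ sin(2θ) = gR/v₀² = 20.0 × 40.8 / 48.4² = 0.3483.
2θ = 20.39° or 180° − 20.39° = 159.6°, so θ = 10.19° or 79.81°.
The larger angle is 79.81°.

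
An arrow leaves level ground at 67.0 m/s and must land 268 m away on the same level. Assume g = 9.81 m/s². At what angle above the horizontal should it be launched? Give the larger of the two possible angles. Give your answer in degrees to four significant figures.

From R = (v₀²/g) sin 2θ: sin 2θ = 9.81 × 268 / 4489.0 = 0.5857.
2θ = 35.85° or 180° − 35.85° = 144.1°, so θ = 17.93° or 72.07°.
The larger angle is 72.07°.

72.07°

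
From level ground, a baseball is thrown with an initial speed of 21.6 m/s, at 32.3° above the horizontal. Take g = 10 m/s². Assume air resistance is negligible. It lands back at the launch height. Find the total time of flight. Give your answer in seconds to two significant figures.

2.3 s

vₓ = 21.60 cos 32.3° = 18.26 m/s; v_y0 = 21.60 sin 32.3° = 11.54 m/s.
Landing at launch height ⇒ T = 2 v_y0 / g = 2 × 11.54 / 10.0 = 2.308 s.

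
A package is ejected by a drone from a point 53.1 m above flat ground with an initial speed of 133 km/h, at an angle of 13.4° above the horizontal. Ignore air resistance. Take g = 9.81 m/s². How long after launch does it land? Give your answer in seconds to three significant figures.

4.28 s

Convert: 133 km/h = 133/3.6 = 36.94 m/s.
Resolve: vₓ = 36.94 cos 13.4° = 35.94 m/s and v_y0 = 36.94 sin 13.4° = 8.562 m/s.
The projectile lands when y = 53.1 + (8.562) t − ½·9.81·t² = 0. Positive root: t = (8.562 + √(8.562² + 2·9.81·53.1)) / 9.81 = (8.562 + 33.39) / 9.81 = 4.277 s.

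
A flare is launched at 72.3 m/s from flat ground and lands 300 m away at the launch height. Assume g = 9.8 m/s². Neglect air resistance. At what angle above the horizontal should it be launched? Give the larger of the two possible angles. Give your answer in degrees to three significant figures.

72.9°

R = v₀² sin 2θ / g gives sin 2θ = gR/v₀² = 9.80·300/72.3² = 0.5624.
2θ = 34.22° or 180° − 34.22° = 145.8°, so θ = 17.11° or 72.89°.
The larger angle is 72.89°.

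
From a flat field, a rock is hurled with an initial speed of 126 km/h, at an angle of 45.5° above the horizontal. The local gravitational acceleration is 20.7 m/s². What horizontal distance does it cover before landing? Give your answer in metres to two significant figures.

Convert: 126 km/h = 126/3.6 = 35.00 m/s.
Components: vₓ = 35.00 cos 45.5° = 24.53 m/s, v_y0 = 35.00 sin 45.5° = 24.96 m/s.
Time aloft: T = 2 v_y0 / g = 2 × 24.96 / 20.7 = 2.412 s.
Range: R = vₓ T = 24.53 × 2.412 = 59.17 m.

59 m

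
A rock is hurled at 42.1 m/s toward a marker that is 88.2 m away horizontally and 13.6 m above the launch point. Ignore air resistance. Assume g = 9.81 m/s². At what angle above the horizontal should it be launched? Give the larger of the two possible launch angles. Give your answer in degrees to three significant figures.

74.7°

Trajectory: y = x tanθ − g x² (1 + tan²θ)/(2v₀²). With x = 88.2, y = 13.6, v₀ = 42.1, g = 9.81:
21.53 tan²θ − 88.2 tanθ + (35.13) = 0.
tanθ = [88.2 ± √(88.2² − 4 × 21.53 × (35.13))] / (2 × 21.53) = (88.2 ± 68.95) / 43.06, giving tanθ = 0.4471 or 3.650.
θ = 24.09° or 74.68°; the larger is 74.68°.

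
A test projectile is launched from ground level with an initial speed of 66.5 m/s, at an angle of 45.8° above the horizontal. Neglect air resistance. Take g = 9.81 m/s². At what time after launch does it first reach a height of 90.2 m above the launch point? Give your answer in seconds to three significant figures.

2.57 s

vₓ = 66.50 cos 45.8° = 46.36 m/s; v_y0 = 66.50 sin 45.8° = 47.67 m/s.
Require v_y0 t − ½ g t² = 90.2, i.e. 4.905 t² − 47.67 t + 90.2 = 0.
Quadratic formula: t = (47.67 ± √503.14) / 9.81 = (47.67 ± 22.43) / 9.81 → t = 2.573 s or 7.146 s.
The first (ascending) time is 2.573 s.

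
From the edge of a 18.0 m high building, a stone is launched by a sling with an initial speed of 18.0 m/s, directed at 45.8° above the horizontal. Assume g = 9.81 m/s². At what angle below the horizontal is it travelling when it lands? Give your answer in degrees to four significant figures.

61.17°

Components: vₓ = 18.00 cos 45.8° = 12.55 m/s, v_y0 = 18.00 sin 45.8° = 12.90 m/s.
With up positive and y = 0 at the ground: y(t) = 18.0 + (12.90) t − 4.905 t². Setting y = 0 and taking the positive root: t = [12.90 + √(12.90² + 2·9.81·18.0)] / 9.81 = (12.90 + 22.80) / 9.81 = 3.639 s.
At impact: v_y = v_y0 − g t = −22.80 m/s; vₓ = 12.55 m/s.
Angle below horizontal: arctan(|v_y|/vₓ) = arctan(22.80/12.55) = 61.17°.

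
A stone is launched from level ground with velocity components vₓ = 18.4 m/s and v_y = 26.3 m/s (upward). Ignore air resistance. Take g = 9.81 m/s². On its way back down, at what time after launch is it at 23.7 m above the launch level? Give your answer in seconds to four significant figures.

Set y = v_y0 t − ½ g t² = 23.7: 4.905 t² − 26.30 t + 23.7 = 0.
t = [26.30 ± √(26.30² − 2·9.81·23.7)] / 9.81 = (26.30 ± 15.06) / 9.81, so t = 1.146 s or t = 4.216 s.
The descending-branch root is 4.216 s.

4.216 s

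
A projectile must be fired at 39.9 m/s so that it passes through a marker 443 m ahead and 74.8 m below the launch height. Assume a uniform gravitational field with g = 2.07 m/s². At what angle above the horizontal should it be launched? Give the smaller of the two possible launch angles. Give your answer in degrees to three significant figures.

Trajectory: y = x tanθ − g x² (1 + tan²θ)/(2v₀²). With x = 443, y = −74.8, v₀ = 39.9, g = 2.07:
127.6 tan²θ − 443 tanθ + (52.79) = 0.
tanθ = [443 ± √(443² − 4 × 127.6 × (52.79))] / (2 × 127.6) = (443 ± 411.5) / 255.2, giving tanθ = 0.1236 or 3.349.
θ = 7.043° or 73.37°; the smaller is 7.043°.

7.04°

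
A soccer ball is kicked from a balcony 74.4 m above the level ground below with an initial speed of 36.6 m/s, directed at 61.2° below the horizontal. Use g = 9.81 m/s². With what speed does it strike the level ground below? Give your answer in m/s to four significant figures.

52.91 m/s

Horizontal component vₓ = 36.60 cos 61.2° = 17.63 m/s; vertical v_y0 = −32.07 m/s (downward).
With up positive and y = 0 at the ground: y(t) = 74.4 + (−32.07) t − 4.905 t². Setting y = 0 and taking the positive root: t = [−32.07 + √(32.07² + 2·9.81·74.4)] / 9.81 = (−32.07 + 49.88) / 9.81 = 1.816 s.
Vertical velocity at impact: v_y = v_y0 − g t = −32.07 − 9.81 × 1.816 = −49.88 m/s.
Speed: |v| = √(vₓ² + v_y²) = √(17.63² + 49.88²) = 52.91 m/s.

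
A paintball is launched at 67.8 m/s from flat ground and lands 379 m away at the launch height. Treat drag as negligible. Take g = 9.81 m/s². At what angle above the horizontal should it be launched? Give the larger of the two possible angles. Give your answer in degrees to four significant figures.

63.01°

Level-ground range R = v₀² sin(2θ)/g ⇒ sin(2θ) = gR/v₀² = 9.81 × 379 / 67.8² = 0.8088.
2θ = 53.98° or 180° − 53.98° = 126.0°, so θ = 26.99° or 63.01°.
The larger angle is 63.01°.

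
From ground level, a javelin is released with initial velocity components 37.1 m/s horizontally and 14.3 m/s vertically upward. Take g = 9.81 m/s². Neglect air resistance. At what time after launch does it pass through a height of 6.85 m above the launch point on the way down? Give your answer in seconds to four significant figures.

2.311 s

Set y = v_y0 t − ½ g t² = 6.85: 4.905 t² − 14.30 t + 6.85 = 0.
t = [14.30 ± √(14.30² − 2·9.81·6.85)] / 9.81 = (14.30 ± 8.372) / 9.81, so t = 0.6043 s or t = 2.311 s.
The descending-branch root is 2.311 s.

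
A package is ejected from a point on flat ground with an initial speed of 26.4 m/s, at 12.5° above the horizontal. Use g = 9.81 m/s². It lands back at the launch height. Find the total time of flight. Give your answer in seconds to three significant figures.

Components: vₓ = 26.40 cos 12.5° = 25.77 m/s, v_y0 = 26.40 sin 12.5° = 5.714 m/s.
Landing at launch height ⇒ T = 2 v_y0 / g = 2 × 5.714 / 9.81 = 1.165 s.

1.16 s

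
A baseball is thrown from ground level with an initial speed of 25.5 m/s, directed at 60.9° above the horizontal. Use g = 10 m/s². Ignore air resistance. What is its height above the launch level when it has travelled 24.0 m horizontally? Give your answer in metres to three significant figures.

Horizontal component vₓ = 25.50 cos 60.9° = 12.40 m/s; vertical v_y0 = 25.50 sin 60.9° = 22.28 m/s.
At x = 24.0 m, t = x/vₓ = 24.0/12.40 = 1.935 s.
Height: y = v_y0 t − ½ g t² = 22.28 × 1.935 − 5.000 × 1.935² = 43.12 − 18.73 = 24.39 m.

24.4 m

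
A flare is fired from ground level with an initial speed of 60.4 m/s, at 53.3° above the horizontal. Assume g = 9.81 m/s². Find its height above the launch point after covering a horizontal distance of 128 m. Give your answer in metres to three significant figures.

Components: vₓ = 60.40 cos 53.3° = 36.10 m/s, v_y0 = 60.40 sin 53.3° = 48.43 m/s.
Time to reach x = 128 m: t = x/vₓ = 128/36.10 = 3.546 s.
Height: y = v_y0 t − ½ g t² = 48.43 × 3.546 − 4.905 × 3.546² = 171.7 − 61.68 = 110.0 m.

110 m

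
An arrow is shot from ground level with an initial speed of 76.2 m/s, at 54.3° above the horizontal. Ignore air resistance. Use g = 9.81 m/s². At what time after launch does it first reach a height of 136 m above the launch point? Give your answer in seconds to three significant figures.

2.83 s

vₓ = 76.20 cos 54.3° = 44.47 m/s; v_y0 = 76.20 sin 54.3° = 61.88 m/s.
Set y = v_y0 t − ½ g t² = 136: 4.905 t² − 61.88 t + 136 = 0.
t = [61.88 ± √(61.88² − 2·9.81·136)] / 9.81 = (61.88 ± 34.07) / 9.81, so t = 2.835 s or t = 9.781 s.
The first (ascending) time is 2.835 s.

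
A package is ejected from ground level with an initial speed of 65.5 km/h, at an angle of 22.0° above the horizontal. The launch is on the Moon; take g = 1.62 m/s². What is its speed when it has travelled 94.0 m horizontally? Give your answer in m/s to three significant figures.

Convert: 65.5 km/h = 65.5/3.6 = 18.19 m/s.
Horizontal component vₓ = 18.19 cos 22.0° = 16.87 m/s; vertical v_y0 = 18.19 sin 22.0° = 6.816 m/s.
Time to reach x = 94.0 m: t = x/vₓ = 94.0/16.87 = 5.572 s.
Vertical velocity there: v_y = v_y0 − g t = 6.816 − 1.62 × 5.572 = −2.211 m/s.
Speed: √(vₓ² + v_y²) = √(16.87² + 2.211²) = 17.01 m/s.

17.0 m/s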